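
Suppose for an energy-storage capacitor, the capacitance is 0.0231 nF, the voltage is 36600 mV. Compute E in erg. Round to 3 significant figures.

0.155 erg

Directly: E = ½CV².
C = 0.0231 nF = 2.310×10^-11 F; V = 36600 mV = 36.60 V.
E = 1.547×10^-8 J
1.547×10^-8 J × (1 erg / 1.000×10^-7 J) = 0.1547 erg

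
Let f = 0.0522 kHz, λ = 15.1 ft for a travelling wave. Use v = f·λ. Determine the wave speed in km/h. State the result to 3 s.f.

Directly: v = fλ.
f = 0.0522 kHz = 52.20 Hz; λ = 15.1 ft = 4.602 m.
v = 240.2 m/s
240.2 m/s × (1 km/h / 0.2778 m/s) = 864.9 km/h

865 km/h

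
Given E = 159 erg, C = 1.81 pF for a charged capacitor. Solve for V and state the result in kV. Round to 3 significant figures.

Rearranging: V = √(2E/C).
E = 159 erg = 1.590×10^-5 J; C = 1.81 pF = 1.810×10^-12 F.
V = 4192 V
4192 V × (1 kV / 1000 V) = 4.192 kV

4.19 kV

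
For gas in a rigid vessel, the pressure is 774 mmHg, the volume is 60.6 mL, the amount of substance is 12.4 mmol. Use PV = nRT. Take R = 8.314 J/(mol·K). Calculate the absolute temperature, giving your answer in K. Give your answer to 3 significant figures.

60.7 K

Rearranging PV = nRT for T: T = PV/(nR).
P = 774 mmHg = 1.032×10^5 Pa; V = 60.6 mL = 6.060×10^-5 m³; n = 12.4 mmol = 0.01240 mol; R = 8.314 J/(mol·K).
T = 60.66 K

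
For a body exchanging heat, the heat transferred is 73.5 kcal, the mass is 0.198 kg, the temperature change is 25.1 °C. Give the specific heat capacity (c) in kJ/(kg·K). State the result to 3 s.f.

61.9 kJ/(kg·K)

Solving Q = m·c·ΔT for c: c = Q/(m·ΔT).
Q = 73.5 kcal = 3.075×10^5 J; m = 0.198 kg; ΔT = 25.1 °C = 25.10 K.
c = 61879 J/(kg·K)
61879 J/(kg·K) × (1 kJ/(kg·K) / 1000 J/(kg·K)) = 61.88 kJ/(kg·K)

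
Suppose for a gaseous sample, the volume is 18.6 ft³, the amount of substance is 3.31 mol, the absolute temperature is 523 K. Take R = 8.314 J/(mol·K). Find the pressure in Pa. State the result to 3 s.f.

27300 Pa

From the ideal-gas law: P = nRT/V.
V = 18.6 ft³ = 0.5267 m³; n = 3.31 mol; T = 523 K; R = 8.314 J/(mol·K).
P = 27326 Pa  (the unit combination reduces to kg/(m·s²) = Pa)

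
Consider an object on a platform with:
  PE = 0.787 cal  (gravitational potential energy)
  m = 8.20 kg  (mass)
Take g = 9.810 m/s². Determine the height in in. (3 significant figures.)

Rearranging: h = PE/(m·g).
PE = 0.787 cal = 3.293 J; m = 8.20 kg; g = 9.810 m/s².
h = 0.04093 m
0.04093 m × (1 in / 0.02540 m) = 1.612 in

1.61 in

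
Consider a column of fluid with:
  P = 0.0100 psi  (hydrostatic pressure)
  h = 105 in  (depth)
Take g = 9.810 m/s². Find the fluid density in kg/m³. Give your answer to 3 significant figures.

Rearranging: ρ = P/(g·h).
P = 0.0100 psi = 68.95 Pa; h = 105 in = 2.667 m; g = 9.810 m/s².
ρ = 2.635 kg/m³

2.64 kg/m³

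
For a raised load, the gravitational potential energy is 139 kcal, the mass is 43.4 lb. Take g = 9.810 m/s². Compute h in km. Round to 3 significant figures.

3.01 km

Solving PE = m·g·h for h: h = PE/(m·g).
PE = 139 kcal = 5.816×10^5 J; m = 43.4 lb = 19.69 kg; g = 9.810 m/s².
h = 3011 m
3011 m × (1 km / 1000 m) = 3.011 km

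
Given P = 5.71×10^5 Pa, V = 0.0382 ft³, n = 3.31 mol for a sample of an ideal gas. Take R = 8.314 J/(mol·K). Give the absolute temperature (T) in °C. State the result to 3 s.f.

-251 °C

From the ideal-gas law: T = PV/(nR).
P = 5.71×10^5 Pa; V = 0.0382 ft³ = 0.001082 m³; n = 3.31 mol; R = 8.314 J/(mol·K).
T = 22.44 K
22.44 K − 273.15 = -250.7 °C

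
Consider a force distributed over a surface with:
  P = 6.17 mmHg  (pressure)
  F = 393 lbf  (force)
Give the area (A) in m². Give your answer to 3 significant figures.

2.13 m²

Solving P = F/A for A: A = F/P.
P = 6.17 mmHg = 822.6 Pa; F = 393 lbf = 1748 N.
A = 2.125 m²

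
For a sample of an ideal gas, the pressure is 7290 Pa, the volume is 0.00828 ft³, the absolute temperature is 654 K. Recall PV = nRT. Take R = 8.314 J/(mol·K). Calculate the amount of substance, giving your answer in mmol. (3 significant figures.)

0.314 mmol

From the ideal-gas law: n = PV/(RT).
P = 7290 Pa; V = 0.00828 ft³ = 2.345×10^-4 m³; T = 654 K; R = 8.314 J/(mol·K).
n = 3.144×10^-4 mol
3.144×10^-4 mol × (1 mmol / 0.001000 mol) = 0.3144 mmol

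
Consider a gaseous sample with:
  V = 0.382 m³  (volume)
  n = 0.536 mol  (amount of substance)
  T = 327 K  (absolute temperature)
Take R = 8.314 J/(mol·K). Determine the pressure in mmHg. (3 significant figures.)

P is given directly by: P = nRT/V.
V = 0.382 m³; n = 0.536 mol; T = 327 K; R = 8.314 J/(mol·K).
P = 3815 Pa
3815 Pa × (1 mmHg / 133.3 Pa) = 28.61 mmHg

28.6 mmHg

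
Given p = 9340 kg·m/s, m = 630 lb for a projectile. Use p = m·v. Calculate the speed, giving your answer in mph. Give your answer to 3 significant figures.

73.1 mph

Solving p = m·v for v: v = p/m.
p = 9340 kg·m/s; m = 630 lb = 285.8 kg.
v = 32.68 m/s
32.68 m/s × (1 mph / 0.4470 m/s) = 73.11 mph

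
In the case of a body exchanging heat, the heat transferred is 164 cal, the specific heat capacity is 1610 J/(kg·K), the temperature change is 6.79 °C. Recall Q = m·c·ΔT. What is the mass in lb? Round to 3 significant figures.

0.138 lb

Solving Q = m·c·ΔT for m: m = Q/(c·ΔT).
Q = 164 cal = 686.2 J; c = 1610 J/(kg·K); ΔT = 6.79 °C = 6.790 K.
m = 0.06277 kg
0.06277 kg × (1 lb / 0.4536 kg) = 0.1384 lb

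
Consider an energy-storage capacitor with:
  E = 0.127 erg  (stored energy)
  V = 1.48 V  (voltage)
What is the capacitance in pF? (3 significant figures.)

Rearranging E = ½C·V² for C: C = 2E/V².
E = 0.127 erg = 1.270×10^-8 J; V = 1.48 V.
C = 1.160×10^-8 F
1.160×10^-8 F × (1 pF / 1.000×10^-12 F) = 11596 pF

11600 pF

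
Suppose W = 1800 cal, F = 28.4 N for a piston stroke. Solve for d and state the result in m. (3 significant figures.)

265 m

Solving W = F·d for d: d = W/F.
W = 1800 cal = 7531 J; F = 28.4 N.
d = 265.2 m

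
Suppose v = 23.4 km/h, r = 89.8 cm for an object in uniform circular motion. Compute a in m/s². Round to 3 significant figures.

47.0 m/s²

a is given directly by: a = v²/r.
v = 23.4 km/h = 6.500 m/s; r = 89.8 cm = 0.8980 m.
a = 47.05 m/s²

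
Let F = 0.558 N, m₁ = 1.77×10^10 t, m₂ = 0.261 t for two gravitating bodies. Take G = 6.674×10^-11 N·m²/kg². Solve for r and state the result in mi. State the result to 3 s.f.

0.462 mi

Rearranging: r = √(G·m₁m₂/F).
F = 0.558 N; m₁ = 1.77×10^10 t = 1.770×10^13 kg; m₂ = 0.261 t = 261.0 kg; G = 6.674×10^-11 N·m²/kg².
r = 743.3 m
743.3 m × (1 mi / 1609 m) = 0.4619 mi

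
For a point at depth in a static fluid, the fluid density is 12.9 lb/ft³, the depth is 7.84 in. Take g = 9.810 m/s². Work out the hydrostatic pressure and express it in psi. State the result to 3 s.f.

P is given directly by: P = ρgh.
ρ = 12.9 lb/ft³ = 206.6 kg/m³; h = 7.84 in = 0.1991 m; g = 9.810 m/s².
P = 403.7 Pa  (the unit combination reduces to kg/(m·s²) = Pa)
403.7 Pa × (1 psi / 6895 Pa) = 0.05855 psi

0.0585 psi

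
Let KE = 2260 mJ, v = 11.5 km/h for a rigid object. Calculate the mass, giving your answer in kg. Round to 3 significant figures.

Rearranging KE = ½mv² for m: m = 2·KE/v².
KE = 2260 mJ = 2.260 J; v = 11.5 km/h = 3.194 m/s.
m = 0.4429 kg

0.443 kg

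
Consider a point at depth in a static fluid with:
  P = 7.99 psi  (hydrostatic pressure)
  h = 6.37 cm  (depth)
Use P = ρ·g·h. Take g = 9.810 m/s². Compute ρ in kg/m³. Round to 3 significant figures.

88200 kg/m³

Rearranging: ρ = P/(g·h).
P = 7.99 psi = 55089 Pa; h = 6.37 cm = 0.06370 m; g = 9.810 m/s².
ρ = 88157 kg/m³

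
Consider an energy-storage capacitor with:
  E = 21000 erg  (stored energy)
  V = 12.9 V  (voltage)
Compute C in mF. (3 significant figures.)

Rearranging E = ½C·V² for C: C = 2E/V².
E = 21000 erg = 0.002100 J; V = 12.9 V.
C = 2.524×10^-5 F
2.524×10^-5 F × (1 mF / 0.001000 F) = 0.02524 mF

0.0252 mF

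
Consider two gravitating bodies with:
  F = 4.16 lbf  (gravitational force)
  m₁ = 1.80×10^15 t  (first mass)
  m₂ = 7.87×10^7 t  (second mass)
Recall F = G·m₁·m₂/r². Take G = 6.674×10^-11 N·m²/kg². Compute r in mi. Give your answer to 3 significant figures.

4.44×10^5 mi

Rearranging: r = √(G·m₁m₂/F).
F = 4.16 lbf = 18.50 N; m₁ = 1.80×10^15 t = 1.800×10^18 kg; m₂ = 7.87×10^7 t = 7.870×10^10 kg; G = 6.674×10^-11 N·m²/kg².
r = 7.148×10^8 m
7.148×10^8 m × (1 mi / 1609 m) = 4.441×10^5 mi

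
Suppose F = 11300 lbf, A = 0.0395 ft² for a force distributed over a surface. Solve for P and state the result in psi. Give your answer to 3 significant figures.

P is given directly by: P = F/A.
F = 11300 lbf = 50265 N; A = 0.0395 ft² = 0.003670 m².
P = 1.370×10^7 Pa
1.370×10^7 Pa × (1 psi / 6895 Pa) = 1987 psi

1990 psi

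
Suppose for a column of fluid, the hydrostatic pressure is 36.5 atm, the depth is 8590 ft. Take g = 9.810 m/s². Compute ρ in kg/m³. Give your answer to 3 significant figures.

144 kg/m³

Rearranging P = ρ·g·h for ρ: ρ = P/(g·h).
P = 36.5 atm = 3.698×10^6 Pa; h = 8590 ft = 2618 m; g = 9.810 m/s².
ρ = 144.0 kg/m³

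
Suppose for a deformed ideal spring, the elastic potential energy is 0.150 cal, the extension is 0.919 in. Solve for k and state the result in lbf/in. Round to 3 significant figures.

Rearranging U = ½k·x² for k: k = 2U/x².
U = 0.150 cal = 0.6276 J; x = 0.919 in = 0.02334 m.
k = 2304 N/m
2304 N/m × (1 lbf/in / 175.1 N/m) = 13.15 lbf/in

13.2 lbf/in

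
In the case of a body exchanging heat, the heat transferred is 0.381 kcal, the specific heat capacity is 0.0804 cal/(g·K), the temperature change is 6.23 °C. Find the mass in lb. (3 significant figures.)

Solving Q = m·c·ΔT for m: m = Q/(c·ΔT).
Q = 0.381 kcal = 1594 J; c = 0.0804 cal/(g·K) = 336.4 J/(kg·K); ΔT = 6.23 °C = 6.230 K.
m = 0.7606 kg
0.7606 kg × (1 lb / 0.4536 kg) = 1.677 lb

1.68 lb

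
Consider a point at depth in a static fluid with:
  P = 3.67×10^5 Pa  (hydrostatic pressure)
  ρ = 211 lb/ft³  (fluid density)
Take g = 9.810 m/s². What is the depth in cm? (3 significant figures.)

Rearranging: h = P/(ρ·g).
P = 3.67×10^5 Pa; ρ = 211 lb/ft³ = 3380 kg/m³; g = 9.810 m/s².
h = 11.07 m
11.07 m × (1 cm / 0.01000 m) = 1107 cm

1110 cm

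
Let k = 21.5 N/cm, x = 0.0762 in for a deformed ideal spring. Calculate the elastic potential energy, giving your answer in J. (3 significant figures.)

Directly: U = ½kx².
k = 21.5 N/cm = 2150 N/m; x = 0.0762 in = 0.001935 m.
U = 0.004027 J

0.00403 J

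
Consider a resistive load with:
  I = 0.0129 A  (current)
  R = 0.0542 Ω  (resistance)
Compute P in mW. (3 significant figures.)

Directly: P = I²R.
I = 0.0129 A; R = 0.0542 Ω.
P = 9.019×10^-6 W  (the unit combination reduces to kg·m²/s³ = W)
9.019×10^-6 W × (1 mW / 0.001000 W) = 0.009019 mW

0.00902 mW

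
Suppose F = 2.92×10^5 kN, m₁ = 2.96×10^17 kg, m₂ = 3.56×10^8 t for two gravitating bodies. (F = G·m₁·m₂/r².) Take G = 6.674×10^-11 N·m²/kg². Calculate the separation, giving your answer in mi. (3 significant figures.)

From Newton's law of gravitation: r = √(G·m₁m₂/F).
F = 2.92×10^5 kN = 2.920×10^8 N; m₁ = 2.96×10^17 kg; m₂ = 3.56×10^8 t = 3.560×10^11 kg; G = 6.674×10^-11 N·m²/kg².
r = 1.552×10^5 m
1.552×10^5 m × (1 mi / 1609 m) = 96.43 mi

96.4 mi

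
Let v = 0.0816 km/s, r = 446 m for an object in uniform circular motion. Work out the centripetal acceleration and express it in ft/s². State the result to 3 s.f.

Directly: a = v²/r.
v = 0.0816 km/s = 81.60 m/s; r = 446 m.
a = 14.93 m/s²
14.93 m/s² × (1 ft/s² / 0.3048 m/s²) = 48.98 ft/s²

49.0 ft/s²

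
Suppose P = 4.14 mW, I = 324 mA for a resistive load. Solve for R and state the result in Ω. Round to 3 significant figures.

0.0394 Ω

Rearranging P = I²R for R: R = P/I².
P = 4.14 mW = 0.004140 W; I = 324 mA = 0.3240 A.
R = 0.03944 Ω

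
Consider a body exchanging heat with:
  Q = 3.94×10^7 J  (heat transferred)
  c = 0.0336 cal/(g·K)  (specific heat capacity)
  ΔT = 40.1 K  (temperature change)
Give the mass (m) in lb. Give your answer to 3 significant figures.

Rearranging Q = m·c·ΔT for m: m = Q/(c·ΔT).
Q = 3.94×10^7 J; c = 0.0336 cal/(g·K) = 140.6 J/(kg·K); ΔT = 40.1 K.
m = 6989 kg
6989 kg × (1 lb / 0.4536 kg) = 15408 lb

15400 lb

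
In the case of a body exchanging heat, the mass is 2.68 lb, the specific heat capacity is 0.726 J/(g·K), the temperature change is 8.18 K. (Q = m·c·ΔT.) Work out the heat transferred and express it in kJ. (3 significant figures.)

7.22 kJ

Directly: Q = mcΔT.
m = 2.68 lb = 1.216 kg; c = 0.726 J/(g·K) = 726.0 J/(kg·K); ΔT = 8.18 K.
Q = 7219 J  (the unit combination reduces to kg·m²/s² = J)
7219 J × (1 kJ / 1000 J) = 7.219 kJ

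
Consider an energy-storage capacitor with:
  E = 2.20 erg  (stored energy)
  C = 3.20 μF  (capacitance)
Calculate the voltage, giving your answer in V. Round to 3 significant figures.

Rearranging: V = √(2E/C).
E = 2.20 erg = 2.200×10^-7 J; C = 3.20 μF = 3.200×10^-6 F.
V = 0.3708 V  (the unit combination reduces to kg·m²/(A·s³) = V)

0.371 V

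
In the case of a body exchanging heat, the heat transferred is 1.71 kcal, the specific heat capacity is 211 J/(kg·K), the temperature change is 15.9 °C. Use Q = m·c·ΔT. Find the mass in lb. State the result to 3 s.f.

Solving Q = m·c·ΔT for m: m = Q/(c·ΔT).
Q = 1.71 kcal = 7155 J; c = 211 J/(kg·K); ΔT = 15.9 °C = 15.90 K.
m = 2.133 kg
2.133 kg × (1 lb / 0.4536 kg) = 4.702 lb

4.70 lb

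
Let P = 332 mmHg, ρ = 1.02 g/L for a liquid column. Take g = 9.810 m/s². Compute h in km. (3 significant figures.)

Rearranging: h = P/(ρ·g).
P = 332 mmHg = 44263 Pa; ρ = 1.02 g/L = 1.020 kg/m³; g = 9.810 m/s².
h = 4424 m
4424 m × (1 km / 1000 m) = 4.424 km

4.42 km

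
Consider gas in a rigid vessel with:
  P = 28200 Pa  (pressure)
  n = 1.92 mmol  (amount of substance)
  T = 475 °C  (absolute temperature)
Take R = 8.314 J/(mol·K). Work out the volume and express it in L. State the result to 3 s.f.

Solving PV = nRT for V: V = nRT/P.
P = 28200 Pa; n = 1.92 mmol = 0.001920 mol; T = 475 °C = 748.1 K; R = 8.314 J/(mol·K).
V = 4.235×10^-4 m³
4.235×10^-4 m³ × (1 L / 0.001000 m³) = 0.4235 L

0.423 L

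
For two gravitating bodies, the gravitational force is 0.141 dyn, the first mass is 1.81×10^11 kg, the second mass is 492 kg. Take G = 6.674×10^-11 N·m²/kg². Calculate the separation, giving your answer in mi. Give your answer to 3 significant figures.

From Newton's law of gravitation: r = √(G·m₁m₂/F).
F = 0.141 dyn = 1.410×10^-6 N; m₁ = 1.81×10^11 kg; m₂ = 492 kg; G = 6.674×10^-11 N·m²/kg².
r = 64924 m
64924 m × (1 mi / 1609 m) = 40.34 mi

40.3 mi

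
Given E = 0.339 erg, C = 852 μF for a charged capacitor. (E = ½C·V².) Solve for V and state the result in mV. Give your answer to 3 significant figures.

Solving E = ½C·V² for V: V = √(2E/C).
E = 0.339 erg = 3.390×10^-8 J; C = 852 μF = 8.520×10^-4 F.
V = 0.008921 V
0.008921 V × (1 mV / 0.001000 V) = 8.921 mV

8.92 mV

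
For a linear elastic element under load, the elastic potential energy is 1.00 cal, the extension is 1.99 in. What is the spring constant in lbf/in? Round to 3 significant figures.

Rearranging: k = 2U/x².
U = 1.00 cal = 4.184 J; x = 1.99 in = 0.05055 m.
k = 3275 N/m
3275 N/m × (1 lbf/in / 175.1 N/m) = 18.70 lbf/in

18.7 lbf/in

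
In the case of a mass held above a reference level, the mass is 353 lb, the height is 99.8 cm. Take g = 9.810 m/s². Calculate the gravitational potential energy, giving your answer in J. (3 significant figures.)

PE is given directly by: PE = mgh.
m = 353 lb = 160.1 kg; h = 99.8 cm = 0.9980 m; g = 9.810 m/s².
PE = 1568 J

1570 J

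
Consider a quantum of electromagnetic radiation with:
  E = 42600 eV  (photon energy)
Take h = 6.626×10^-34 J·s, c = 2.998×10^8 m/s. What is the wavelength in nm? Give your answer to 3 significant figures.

0.0291 nm

Solving E = h·c/λ for λ: λ = hc/E.
E = 42600 eV = 6.825×10^-15 J; h = 6.626×10^-34 J·s; c = 2.998×10^8 m/s.
λ = 2.910×10^-11 m
2.910×10^-11 m × (1 nm / 1.000×10^-9 m) = 0.02910 nm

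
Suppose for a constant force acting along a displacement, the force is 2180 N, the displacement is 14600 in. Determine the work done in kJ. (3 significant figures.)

Directly: W = F·d.
F = 2180 N; d = 14600 in = 370.8 m.
W = 8.084×10^5 J
8.084×10^5 J × (1 kJ / 1000 J) = 808.4 kJ

808 kJ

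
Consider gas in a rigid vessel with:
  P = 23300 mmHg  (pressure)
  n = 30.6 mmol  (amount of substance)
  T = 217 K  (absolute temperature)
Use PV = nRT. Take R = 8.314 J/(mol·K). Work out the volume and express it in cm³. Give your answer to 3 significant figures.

Rearranging PV = nRT for V: V = nRT/P.
P = 23300 mmHg = 3.106×10^6 Pa; n = 30.6 mmol = 0.03060 mol; T = 217 K; R = 8.314 J/(mol·K).
V = 1.777×10^-5 m³
1.777×10^-5 m³ × (1 cm³ / 1.000×10^-6 m³) = 17.77 cm³

17.8 cm³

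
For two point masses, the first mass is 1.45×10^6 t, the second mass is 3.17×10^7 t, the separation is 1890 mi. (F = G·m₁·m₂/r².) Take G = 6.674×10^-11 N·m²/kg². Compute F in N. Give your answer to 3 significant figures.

3.32×10^-4 N

From Newton's law of gravitation: F = Gm₁m₂/r².
m₁ = 1.45×10^6 t = 1.450×10^9 kg; m₂ = 3.17×10^7 t = 3.170×10^10 kg; r = 1890 mi = 3.042×10^6 m; G = 6.674×10^-11 N·m²/kg².
F = 3.316×10^-4 N  (the unit combination reduces to kg·m/s² = N)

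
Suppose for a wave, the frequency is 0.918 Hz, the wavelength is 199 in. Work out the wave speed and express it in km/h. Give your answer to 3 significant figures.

v is given directly by: v = fλ.
f = 0.918 Hz; λ = 199 in = 5.055 m.
v = 4.640 m/s
4.640 m/s × (1 km/h / 0.2778 m/s) = 16.70 km/h

16.7 km/h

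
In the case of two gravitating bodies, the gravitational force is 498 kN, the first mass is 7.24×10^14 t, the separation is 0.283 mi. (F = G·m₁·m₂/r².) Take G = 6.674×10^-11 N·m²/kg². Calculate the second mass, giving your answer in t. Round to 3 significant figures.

2.14 t

From Newton's law of gravitation: m₂ = F·r²/(G·m₁).
F = 498 kN = 4.980×10^5 N; m₁ = 7.24×10^14 t = 7.240×10^17 kg; r = 0.283 mi = 455.4 m; G = 6.674×10^-11 N·m²/kg².
m₂ = 2138 kg
2138 kg × (1 t / 1000 kg) = 2.138 t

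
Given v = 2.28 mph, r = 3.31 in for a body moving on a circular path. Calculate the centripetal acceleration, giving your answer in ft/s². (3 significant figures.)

40.5 ft/s²

Directly: a = v²/r.
v = 2.28 mph = 1.019 m/s; r = 3.31 in = 0.08407 m.
a = 12.36 m/s²
12.36 m/s² × (1 ft/s² / 0.3048 m/s²) = 40.54 ft/s²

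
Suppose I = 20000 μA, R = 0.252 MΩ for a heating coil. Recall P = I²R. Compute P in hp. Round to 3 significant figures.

0.135 hp

P is given directly by: P = I²R.
I = 20000 μA = 0.02000 A; R = 0.252 MΩ = 2.520×10^5 Ω.
P = 100.8 W  (the unit combination reduces to kg·m²/s³ = W)
100.8 W × (1 hp / 745.7 W) = 0.1352 hp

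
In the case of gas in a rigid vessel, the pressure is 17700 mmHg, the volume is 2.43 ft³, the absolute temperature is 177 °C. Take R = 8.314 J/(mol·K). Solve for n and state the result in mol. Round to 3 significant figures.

43.4 mol

From the ideal-gas law: n = PV/(RT).
P = 17700 mmHg = 2.360×10^6 Pa; V = 2.43 ft³ = 0.06881 m³; T = 177 °C = 450.1 K; R = 8.314 J/(mol·K).
n = 43.39 mol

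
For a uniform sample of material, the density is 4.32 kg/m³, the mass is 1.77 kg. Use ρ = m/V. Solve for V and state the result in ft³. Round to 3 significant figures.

Solving ρ = m/V for V: V = m/ρ.
ρ = 4.32 kg/m³; m = 1.77 kg.
V = 0.4097 m³
0.4097 m³ × (1 ft³ / 0.02832 m³) = 14.47 ft³

14.5 ft³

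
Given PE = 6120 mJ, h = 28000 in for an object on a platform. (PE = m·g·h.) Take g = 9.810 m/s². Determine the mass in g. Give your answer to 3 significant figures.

0.877 g

Rearranging PE = m·g·h for m: m = PE/(g·h).
PE = 6120 mJ = 6.120 J; h = 28000 in = 711.2 m; g = 9.810 m/s².
m = 8.772×10^-4 kg
8.772×10^-4 kg × (1 g / 0.001000 kg) = 0.8772 g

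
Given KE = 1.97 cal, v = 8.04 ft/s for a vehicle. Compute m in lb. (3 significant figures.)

Rearranging: m = 2·KE/v².
KE = 1.97 cal = 8.242 J; v = 8.04 ft/s = 2.451 m/s.
m = 2.745 kg
2.745 kg × (1 lb / 0.4536 kg) = 6.052 lb

6.05 lb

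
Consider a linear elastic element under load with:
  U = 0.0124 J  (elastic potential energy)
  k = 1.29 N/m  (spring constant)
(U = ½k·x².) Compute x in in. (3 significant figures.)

Rearranging: x = √(2U/k).
U = 0.0124 J; k = 1.29 N/m.
x = 0.1387 m
0.1387 m × (1 in / 0.02540 m) = 5.459 in

5.46 in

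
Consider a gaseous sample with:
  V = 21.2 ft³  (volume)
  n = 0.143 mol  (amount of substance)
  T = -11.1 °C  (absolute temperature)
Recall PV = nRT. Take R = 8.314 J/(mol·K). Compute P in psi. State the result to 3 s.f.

P is given directly by: P = nRT/V.
V = 21.2 ft³ = 0.6003 m³; n = 0.143 mol; T = -11.1 °C = 262.0 K; R = 8.314 J/(mol·K).
P = 519.0 Pa
519.0 Pa × (1 psi / 6895 Pa) = 0.07527 psi

0.0753 psi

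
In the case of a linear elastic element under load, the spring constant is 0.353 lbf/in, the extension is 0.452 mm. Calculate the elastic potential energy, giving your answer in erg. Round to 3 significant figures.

63.2 erg

U is given directly by: U = ½kx².
k = 0.353 lbf/in = 61.82 N/m; x = 0.452 mm = 4.520×10^-4 m.
U = 6.315×10^-6 J
6.315×10^-6 J × (1 erg / 1.000×10^-7 J) = 63.15 erg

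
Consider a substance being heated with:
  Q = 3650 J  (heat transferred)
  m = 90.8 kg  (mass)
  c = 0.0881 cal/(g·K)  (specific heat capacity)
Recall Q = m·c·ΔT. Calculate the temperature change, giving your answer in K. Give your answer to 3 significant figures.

0.109 K

Solving Q = m·c·ΔT for ΔT: ΔT = Q/(m·c).
Q = 3650 J; m = 90.8 kg; c = 0.0881 cal/(g·K) = 368.6 J/(kg·K).
ΔT = 0.1091 K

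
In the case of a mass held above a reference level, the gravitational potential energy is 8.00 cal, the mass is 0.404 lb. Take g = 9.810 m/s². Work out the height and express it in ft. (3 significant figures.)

61.1 ft

Rearranging PE = m·g·h for h: h = PE/(m·g).
PE = 8.00 cal = 33.47 J; m = 0.404 lb = 0.1833 kg; g = 9.810 m/s².
h = 18.62 m
18.62 m × (1 ft / 0.3048 m) = 61.09 ft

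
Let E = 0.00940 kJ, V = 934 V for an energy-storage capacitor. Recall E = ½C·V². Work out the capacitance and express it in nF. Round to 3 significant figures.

Rearranging: C = 2E/V².
E = 0.00940 kJ = 9.400 J; V = 934 V.
C = 2.155×10^-5 F
2.155×10^-5 F × (1 nF / 1.000×10^-9 F) = 21551 nF

21600 nF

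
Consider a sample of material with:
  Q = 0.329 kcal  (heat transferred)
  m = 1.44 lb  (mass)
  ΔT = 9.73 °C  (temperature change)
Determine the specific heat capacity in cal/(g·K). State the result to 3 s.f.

0.0518 cal/(g·K)

Rearranging Q = m·c·ΔT for c: c = Q/(m·ΔT).
Q = 0.329 kcal = 1377 J; m = 1.44 lb = 0.6532 kg; ΔT = 9.73 °C = 9.730 K.
c = 216.6 J/(kg·K)
216.6 J/(kg·K) × (1 cal/(g·K) / 4184 J/(kg·K)) = 0.05177 cal/(g·K)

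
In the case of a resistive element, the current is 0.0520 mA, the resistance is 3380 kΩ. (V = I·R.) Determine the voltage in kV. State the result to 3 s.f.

0.176 kV

From Ohm's law: V = IR.
I = 0.0520 mA = 5.200×10^-5 A; R = 3380 kΩ = 3.380×10^6 Ω.
V = 175.8 V
175.8 V × (1 kV / 1000 V) = 0.1758 kV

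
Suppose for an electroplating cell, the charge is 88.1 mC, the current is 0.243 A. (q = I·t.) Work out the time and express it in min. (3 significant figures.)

Rearranging: t = q/I.
q = 88.1 mC = 0.08810 C; I = 0.243 A.
t = 0.3626 s
0.3626 s × (1 min / 60.00 s) = 0.006043 min

0.00604 min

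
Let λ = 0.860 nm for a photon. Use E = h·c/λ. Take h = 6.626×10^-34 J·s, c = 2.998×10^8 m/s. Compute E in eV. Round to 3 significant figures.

1440 eV

E is given directly by: E = hc/λ.
λ = 0.860 nm = 8.600×10^-10 m; h = 6.626×10^-34 J·s; c = 2.998×10^8 m/s.
E = 2.310×10^-16 J  (the unit combination reduces to kg·m²/s² = J)
2.310×10^-16 J × (1 eV / 1.602×10^-19 J) = 1442 eV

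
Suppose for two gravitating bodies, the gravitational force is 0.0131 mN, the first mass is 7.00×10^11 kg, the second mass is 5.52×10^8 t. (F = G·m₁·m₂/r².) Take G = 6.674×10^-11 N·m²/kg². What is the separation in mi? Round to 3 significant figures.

8.72×10^5 mi

From Newton's law of gravitation: r = √(G·m₁m₂/F).
F = 0.0131 mN = 1.310×10^-5 N; m₁ = 7.00×10^11 kg; m₂ = 5.52×10^8 t = 5.520×10^11 kg; G = 6.674×10^-11 N·m²/kg².
r = 1.403×10^9 m
1.403×10^9 m × (1 mi / 1609 m) = 8.718×10^5 mi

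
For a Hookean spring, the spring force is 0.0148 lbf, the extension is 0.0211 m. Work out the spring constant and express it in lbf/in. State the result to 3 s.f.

From Hooke's law: k = F/x.
F = 0.0148 lbf = 0.06583 N; x = 0.0211 m.
k = 3.120 N/m
3.120 N/m × (1 lbf/in / 175.1 N/m) = 0.01782 lbf/in

0.0178 lbf/in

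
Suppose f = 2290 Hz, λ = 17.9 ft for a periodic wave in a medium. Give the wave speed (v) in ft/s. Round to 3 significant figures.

41000 ft/s

Directly: v = fλ.
f = 2290 Hz; λ = 17.9 ft = 5.456 m.
v = 12494 m/s
12494 m/s × (1 ft/s / 0.3048 m/s) = 40991 ft/s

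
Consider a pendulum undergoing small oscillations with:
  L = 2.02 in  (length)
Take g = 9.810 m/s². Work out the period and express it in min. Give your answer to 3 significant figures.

Directly: T = 2π√(L/g).
L = 2.02 in = 0.05131 m; g = 9.810 m/s².
T = 0.4544 s
0.4544 s × (1 min / 60.00 s) = 0.007573 min

0.00757 min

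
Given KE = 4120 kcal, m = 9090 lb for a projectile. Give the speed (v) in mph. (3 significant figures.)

Rearranging KE = ½mv² for v: v = √(2·KE/m).
KE = 4120 kcal = 1.724×10^7 J; m = 9090 lb = 4123 kg.
v = 91.44 m/s
91.44 m/s × (1 mph / 0.4470 m/s) = 204.5 mph

205 mph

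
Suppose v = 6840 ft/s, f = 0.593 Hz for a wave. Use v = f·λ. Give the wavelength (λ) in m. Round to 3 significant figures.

3520 m

Rearranging v = f·λ for λ: λ = v/f.
v = 6840 ft/s = 2085 m/s; f = 0.593 Hz.
λ = 3516 m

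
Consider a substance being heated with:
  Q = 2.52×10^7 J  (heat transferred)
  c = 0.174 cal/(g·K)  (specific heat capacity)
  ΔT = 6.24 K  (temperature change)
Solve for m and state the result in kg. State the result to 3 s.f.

5550 kg

Rearranging Q = m·c·ΔT for m: m = Q/(c·ΔT).
Q = 2.52×10^7 J; c = 0.174 cal/(g·K) = 728.0 J/(kg·K); ΔT = 6.24 K.
m = 5547 kg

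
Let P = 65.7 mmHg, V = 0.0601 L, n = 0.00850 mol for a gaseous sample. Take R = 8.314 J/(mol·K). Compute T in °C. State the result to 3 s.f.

From the ideal-gas law: T = PV/(nR).
P = 65.7 mmHg = 8759 Pa; V = 0.0601 L = 6.010×10^-5 m³; n = 0.00850 mol; R = 8.314 J/(mol·K).
T = 7.449 K
7.449 K − 273.15 = -265.7 °C

-266 °C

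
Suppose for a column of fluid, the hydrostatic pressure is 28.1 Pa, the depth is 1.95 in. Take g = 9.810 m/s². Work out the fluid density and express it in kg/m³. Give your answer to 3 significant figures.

Solving P = ρ·g·h for ρ: ρ = P/(g·h).
P = 28.1 Pa; h = 1.95 in = 0.04953 m; g = 9.810 m/s².
ρ = 57.83 kg/m³

57.8 kg/m³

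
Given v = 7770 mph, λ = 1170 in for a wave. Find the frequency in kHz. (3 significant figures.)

0.117 kHz

Rearranging v = f·λ for f: f = v/λ.
v = 7770 mph = 3474 m/s; λ = 1170 in = 29.72 m.
f = 116.9 Hz
116.9 Hz × (1 kHz / 1000 Hz) = 0.1169 kHz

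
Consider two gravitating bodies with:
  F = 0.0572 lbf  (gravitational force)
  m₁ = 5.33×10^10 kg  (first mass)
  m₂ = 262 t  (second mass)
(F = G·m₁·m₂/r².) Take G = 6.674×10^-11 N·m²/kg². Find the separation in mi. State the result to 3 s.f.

From Newton's law of gravitation: r = √(G·m₁m₂/F).
F = 0.0572 lbf = 0.2544 N; m₁ = 5.33×10^10 kg; m₂ = 262 t = 2.620×10^5 kg; G = 6.674×10^-11 N·m²/kg².
r = 1914 m
1914 m × (1 mi / 1609 m) = 1.189 mi

1.19 mi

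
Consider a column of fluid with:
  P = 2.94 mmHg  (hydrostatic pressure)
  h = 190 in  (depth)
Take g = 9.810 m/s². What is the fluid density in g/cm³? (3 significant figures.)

0.00828 g/cm³

Rearranging: ρ = P/(g·h).
P = 2.94 mmHg = 392.0 Pa; h = 190 in = 4.826 m; g = 9.810 m/s².
ρ = 8.279 kg/m³
8.279 kg/m³ × (1 g/cm³ / 1000 kg/m³) = 0.008279 g/cm³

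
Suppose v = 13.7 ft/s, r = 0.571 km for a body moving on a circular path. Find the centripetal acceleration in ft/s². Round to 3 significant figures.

a is given directly by: a = v²/r.
v = 13.7 ft/s = 4.176 m/s; r = 0.571 km = 571.0 m.
a = 0.03054 m/s²
0.03054 m/s² × (1 ft/s² / 0.3048 m/s²) = 0.1002 ft/s²

0.100 ft/s²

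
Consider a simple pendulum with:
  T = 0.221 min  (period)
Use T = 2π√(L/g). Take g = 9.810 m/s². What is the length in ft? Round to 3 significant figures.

143 ft

Solving T = 2π√(L/g) for L: L = g·(T/2π)².
T = 0.221 min = 13.26 s; g = 9.810 m/s².
L = 43.69 m
43.69 m × (1 ft / 0.3048 m) = 143.3 ft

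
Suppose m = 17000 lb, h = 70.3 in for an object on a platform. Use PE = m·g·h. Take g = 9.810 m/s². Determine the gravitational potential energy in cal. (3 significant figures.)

PE is given directly by: PE = mgh.
m = 17000 lb = 7711 kg; h = 70.3 in = 1.786 m; g = 9.810 m/s².
PE = 1.351×10^5 J  (the unit combination reduces to kg·m²/s² = J)
1.351×10^5 J × (1 cal / 4.184 J) = 32284 cal

32300 cal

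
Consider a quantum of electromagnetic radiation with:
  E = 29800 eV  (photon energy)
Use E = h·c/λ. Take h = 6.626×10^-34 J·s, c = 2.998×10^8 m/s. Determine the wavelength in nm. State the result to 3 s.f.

0.0416 nm

Rearranging E = h·c/λ for λ: λ = hc/E.
E = 29800 eV = 4.774×10^-15 J; h = 6.626×10^-34 J·s; c = 2.998×10^8 m/s.
λ = 4.161×10^-11 m
4.161×10^-11 m × (1 nm / 1.000×10^-9 m) = 0.04161 nm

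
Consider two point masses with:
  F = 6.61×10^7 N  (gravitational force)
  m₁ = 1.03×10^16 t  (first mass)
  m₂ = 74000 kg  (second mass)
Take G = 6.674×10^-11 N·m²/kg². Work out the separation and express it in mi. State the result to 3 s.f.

0.545 mi

Rearranging: r = √(G·m₁m₂/F).
F = 6.61×10^7 N; m₁ = 1.03×10^16 t = 1.030×10^19 kg; m₂ = 74000 kg; G = 6.674×10^-11 N·m²/kg².
r = 877.3 m
877.3 m × (1 mi / 1609 m) = 0.5451 mi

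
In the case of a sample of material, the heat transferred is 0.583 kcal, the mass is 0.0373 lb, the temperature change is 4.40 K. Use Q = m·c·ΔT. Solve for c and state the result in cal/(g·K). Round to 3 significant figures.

7.83 cal/(g·K)

Rearranging Q = m·c·ΔT for c: c = Q/(m·ΔT).
Q = 0.583 kcal = 2439 J; m = 0.0373 lb = 0.01692 kg; ΔT = 4.40 K.
c = 32767 J/(kg·K)
32767 J/(kg·K) × (1 cal/(g·K) / 4184 J/(kg·K)) = 7.831 cal/(g·K)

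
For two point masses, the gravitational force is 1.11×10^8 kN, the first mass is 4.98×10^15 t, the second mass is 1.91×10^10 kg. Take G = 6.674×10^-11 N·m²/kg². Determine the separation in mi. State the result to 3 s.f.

From Newton's law of gravitation: r = √(G·m₁m₂/F).
F = 1.11×10^8 kN = 1.110×10^11 N; m₁ = 4.98×10^15 t = 4.980×10^18 kg; m₂ = 1.91×10^10 kg; G = 6.674×10^-11 N·m²/kg².
r = 7562 m
7562 m × (1 mi / 1609 m) = 4.699 mi

4.70 mi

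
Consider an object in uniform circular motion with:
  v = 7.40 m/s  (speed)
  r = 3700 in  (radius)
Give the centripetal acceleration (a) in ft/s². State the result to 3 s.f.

1.91 ft/s²

a is given directly by: a = v²/r.
v = 7.40 m/s; r = 3700 in = 93.98 m.
a = 0.5827 m/s²
0.5827 m/s² × (1 ft/s² / 0.3048 m/s²) = 1.912 ft/s²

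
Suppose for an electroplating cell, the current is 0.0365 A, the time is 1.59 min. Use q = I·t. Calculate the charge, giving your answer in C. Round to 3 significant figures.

Directly: q = It.
I = 0.0365 A; t = 1.59 min = 95.40 s.
q = 3.482 C  (the unit combination reduces to A·s = C)

3.48 C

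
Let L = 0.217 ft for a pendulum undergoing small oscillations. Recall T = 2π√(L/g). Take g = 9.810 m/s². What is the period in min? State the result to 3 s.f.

Directly: T = 2π√(L/g).
L = 0.217 ft = 0.06614 m; g = 9.810 m/s².
T = 0.5159 s
0.5159 s × (1 min / 60.00 s) = 0.008599 min

0.00860 min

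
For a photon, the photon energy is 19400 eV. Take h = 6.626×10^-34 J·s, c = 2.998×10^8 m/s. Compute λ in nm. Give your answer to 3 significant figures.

0.0639 nm

Rearranging: λ = hc/E.
E = 19400 eV = 3.108×10^-15 J; h = 6.626×10^-34 J·s; c = 2.998×10^8 m/s.
λ = 6.391×10^-11 m
6.391×10^-11 m × (1 nm / 1.000×10^-9 m) = 0.06391 nm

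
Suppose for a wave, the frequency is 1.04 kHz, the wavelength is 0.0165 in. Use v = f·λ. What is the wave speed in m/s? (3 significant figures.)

v is given directly by: v = fλ.
f = 1.04 kHz = 1040 Hz; λ = 0.0165 in = 4.191×10^-4 m.
v = 0.4359 m/s

0.436 m/s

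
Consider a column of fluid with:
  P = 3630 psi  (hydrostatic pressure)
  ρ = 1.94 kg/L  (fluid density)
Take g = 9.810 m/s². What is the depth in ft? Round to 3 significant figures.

4310 ft

Rearranging P = ρ·g·h for h: h = P/(ρ·g).
P = 3630 psi = 2.503×10^7 Pa; ρ = 1.94 kg/L = 1940 kg/m³; g = 9.810 m/s².
h = 1315 m
1315 m × (1 ft / 0.3048 m) = 4315 ft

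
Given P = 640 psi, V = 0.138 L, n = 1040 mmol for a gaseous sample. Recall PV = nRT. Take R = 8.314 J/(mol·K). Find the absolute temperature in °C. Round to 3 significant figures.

From the ideal-gas law: T = PV/(nR).
P = 640 psi = 4.413×10^6 Pa; V = 0.138 L = 1.380×10^-4 m³; n = 1040 mmol = 1.040 mol; R = 8.314 J/(mol·K).
T = 70.43 K
70.43 K − 273.15 = -202.7 °C

-203 °C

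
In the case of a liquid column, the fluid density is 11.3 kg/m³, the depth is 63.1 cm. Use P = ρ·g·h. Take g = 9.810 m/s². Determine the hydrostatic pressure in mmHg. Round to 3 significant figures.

0.525 mmHg

Directly: P = ρgh.
ρ = 11.3 kg/m³; h = 63.1 cm = 0.6310 m; g = 9.810 m/s².
P = 69.95 Pa
69.95 Pa × (1 mmHg / 133.3 Pa) = 0.5247 mmHg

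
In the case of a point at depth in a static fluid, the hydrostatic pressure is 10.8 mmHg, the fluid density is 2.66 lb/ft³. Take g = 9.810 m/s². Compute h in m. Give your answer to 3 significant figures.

3.44 m

Rearranging P = ρ·g·h for h: h = P/(ρ·g).
P = 10.8 mmHg = 1440 Pa; ρ = 2.66 lb/ft³ = 42.61 kg/m³; g = 9.810 m/s².
h = 3.445 m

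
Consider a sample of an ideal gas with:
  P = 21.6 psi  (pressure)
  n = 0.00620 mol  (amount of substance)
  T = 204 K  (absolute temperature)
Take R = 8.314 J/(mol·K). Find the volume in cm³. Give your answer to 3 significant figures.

70.6 cm³

From the ideal-gas law: V = nRT/P.
P = 21.6 psi = 1.489×10^5 Pa; n = 0.00620 mol; T = 204 K; R = 8.314 J/(mol·K).
V = 7.061×10^-5 m³
7.061×10^-5 m³ × (1 cm³ / 1.000×10^-6 m³) = 70.61 cm³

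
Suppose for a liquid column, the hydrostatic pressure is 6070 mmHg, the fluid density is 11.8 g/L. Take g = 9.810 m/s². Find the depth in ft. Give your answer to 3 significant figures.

Rearranging: h = P/(ρ·g).
P = 6070 mmHg = 8.093×10^5 Pa; ρ = 11.8 g/L = 11.80 kg/m³; g = 9.810 m/s².
h = 6991 m
6991 m × (1 ft / 0.3048 m) = 22936 ft

22900 ft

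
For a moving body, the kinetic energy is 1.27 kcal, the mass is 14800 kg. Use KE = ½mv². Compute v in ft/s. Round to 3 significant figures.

Rearranging KE = ½mv² for v: v = √(2·KE/m).
KE = 1.27 kcal = 5314 J; m = 14800 kg.
v = 0.8474 m/s
0.8474 m/s × (1 ft/s / 0.3048 m/s) = 2.780 ft/s

2.78 ft/s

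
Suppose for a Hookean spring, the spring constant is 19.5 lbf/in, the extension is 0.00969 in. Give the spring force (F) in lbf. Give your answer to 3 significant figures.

0.189 lbf

Directly: F = kx.
k = 19.5 lbf/in = 3415 N/m; x = 0.00969 in = 2.461×10^-4 m.
F = 0.8405 N
0.8405 N × (1 lbf / 4.448 N) = 0.1890 lbf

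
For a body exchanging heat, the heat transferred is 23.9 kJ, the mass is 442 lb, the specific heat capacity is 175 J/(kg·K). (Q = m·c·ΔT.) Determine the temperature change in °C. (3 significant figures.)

0.681 °C

Solving Q = m·c·ΔT for ΔT: ΔT = Q/(m·c).
Q = 23.9 kJ = 23900 J; m = 442 lb = 200.5 kg; c = 175 J/(kg·K).
ΔT = 0.6812 K
Since 1 °C = 1 K, 0.6812 °C.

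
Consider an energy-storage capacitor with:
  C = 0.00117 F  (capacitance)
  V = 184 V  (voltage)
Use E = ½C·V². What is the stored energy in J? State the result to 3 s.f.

19.8 J

Directly: E = ½CV².
C = 0.00117 F; V = 184 V.
E = 19.81 J  (the unit combination reduces to kg·m²/s² = J)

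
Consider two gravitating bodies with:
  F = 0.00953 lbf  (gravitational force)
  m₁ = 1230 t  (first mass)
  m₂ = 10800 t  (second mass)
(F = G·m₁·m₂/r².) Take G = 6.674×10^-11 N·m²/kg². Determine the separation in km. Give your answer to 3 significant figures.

From Newton's law of gravitation: r = √(G·m₁m₂/F).
F = 0.00953 lbf = 0.04239 N; m₁ = 1230 t = 1.230×10^6 kg; m₂ = 10800 t = 1.080×10^7 kg; G = 6.674×10^-11 N·m²/kg².
r = 144.6 m
144.6 m × (1 km / 1000 m) = 0.1446 km

0.145 km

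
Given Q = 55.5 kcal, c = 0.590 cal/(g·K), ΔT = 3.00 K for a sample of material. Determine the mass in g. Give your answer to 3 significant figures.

Rearranging: m = Q/(c·ΔT).
Q = 55.5 kcal = 2.322×10^5 J; c = 0.590 cal/(g·K) = 2469 J/(kg·K); ΔT = 3.00 K.
m = 31.36 kg
31.36 kg × (1 g / 0.001000 kg) = 31356 g

31400 g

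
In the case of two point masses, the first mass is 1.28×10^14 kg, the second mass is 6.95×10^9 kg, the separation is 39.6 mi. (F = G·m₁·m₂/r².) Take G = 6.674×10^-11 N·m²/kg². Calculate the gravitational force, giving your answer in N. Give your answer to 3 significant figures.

14600 N

F is given directly by: F = Gm₁m₂/r².
m₁ = 1.28×10^14 kg; m₂ = 6.95×10^9 kg; r = 39.6 mi = 63730 m; G = 6.674×10^-11 N·m²/kg².
F = 14618 N  (the unit combination reduces to kg·m/s² = N)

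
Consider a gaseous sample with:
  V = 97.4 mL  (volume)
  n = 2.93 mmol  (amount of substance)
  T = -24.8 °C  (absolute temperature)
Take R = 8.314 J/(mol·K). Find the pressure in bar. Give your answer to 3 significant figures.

0.621 bar

From the ideal-gas law: P = nRT/V.
V = 97.4 mL = 9.740×10^-5 m³; n = 2.93 mmol = 0.002930 mol; T = -24.8 °C = 248.3 K; R = 8.314 J/(mol·K).
P = 62113 Pa
62113 Pa × (1 bar / 1.000×10^5 Pa) = 0.6211 bar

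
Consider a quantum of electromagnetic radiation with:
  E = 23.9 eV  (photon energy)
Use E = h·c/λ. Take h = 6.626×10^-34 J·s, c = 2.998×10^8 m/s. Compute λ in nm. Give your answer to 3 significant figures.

51.9 nm

Rearranging: λ = hc/E.
E = 23.9 eV = 3.829×10^-18 J; h = 6.626×10^-34 J·s; c = 2.998×10^8 m/s.
λ = 5.188×10^-8 m
5.188×10^-8 m × (1 nm / 1.000×10^-9 m) = 51.88 nm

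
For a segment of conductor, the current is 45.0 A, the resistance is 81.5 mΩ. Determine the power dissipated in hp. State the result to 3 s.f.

0.221 hp

Directly: P = I²R.
I = 45.0 A; R = 81.5 mΩ = 0.08150 Ω.
P = 165.0 W
165.0 W × (1 hp / 745.7 W) = 0.2213 hp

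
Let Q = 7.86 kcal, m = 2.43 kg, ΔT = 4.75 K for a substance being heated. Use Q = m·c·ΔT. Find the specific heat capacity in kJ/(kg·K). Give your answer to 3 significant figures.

Solving Q = m·c·ΔT for c: c = Q/(m·ΔT).
Q = 7.86 kcal = 32886 J; m = 2.43 kg; ΔT = 4.75 K.
c = 2849 J/(kg·K)
2849 J/(kg·K) × (1 kJ/(kg·K) / 1000 J/(kg·K)) = 2.849 kJ/(kg·K)

2.85 kJ/(kg·K)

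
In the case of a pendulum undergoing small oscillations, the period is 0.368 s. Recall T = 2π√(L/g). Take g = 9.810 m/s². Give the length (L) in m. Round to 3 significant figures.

0.0337 m

Rearranging: L = g·(T/2π)².
T = 0.368 s; g = 9.810 m/s².
L = 0.03365 m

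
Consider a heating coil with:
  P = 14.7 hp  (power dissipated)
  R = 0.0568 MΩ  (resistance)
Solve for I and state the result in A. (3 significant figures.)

Rearranging P = I²R for I: I = √(P/R).
P = 14.7 hp = 10962 W; R = 0.0568 MΩ = 56800 Ω.
I = 0.4393 A

0.439 A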